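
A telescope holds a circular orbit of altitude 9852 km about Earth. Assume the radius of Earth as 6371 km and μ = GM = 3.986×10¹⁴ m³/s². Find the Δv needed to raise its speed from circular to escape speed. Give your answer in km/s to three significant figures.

Δv ≈ 2.05 km/s

r = 6371 + 9852 = 16223 km = 1.6223×10⁷ m.
Circular speed v_c = √(μ/r) = 4957 m/s.
Escape speed v_esc = √(2μ/r) = √2 × v_c = 7010 m/s.
Δv = v_esc − v_c = 2053 m/s = 2.053 km/s.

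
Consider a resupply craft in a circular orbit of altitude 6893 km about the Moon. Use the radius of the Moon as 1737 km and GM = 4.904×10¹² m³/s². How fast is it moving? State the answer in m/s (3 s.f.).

r = 1737 + 6893 = 8630.0 km = 8.6300×10⁶ m.
For a circular orbit v = √(μ/r) = √(4.904×10¹² / 8.630×10⁶) = √(5.683×10⁵) = 753.8 m/s.

v ≈ 754 m/s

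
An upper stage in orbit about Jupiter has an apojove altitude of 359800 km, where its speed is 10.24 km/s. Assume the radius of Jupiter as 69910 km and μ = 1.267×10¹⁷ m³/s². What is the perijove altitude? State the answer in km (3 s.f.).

perijove altitude ≈ 23000 km

r_a = 69910 + 359800 = 4.2971×10⁵ km = 4.297×10⁸ m.
Specific energy ε = v²/2 − μ/r = -2.424×10⁸ J/kg, so a = −μ/(2ε) = 2.613×10⁸ m.
The apsides satisfy r_p + r_a = 2a, so the perijove radius is 2a − r_a = 9.293×10⁷ m = 92934 km.
Perijove altitude = 92934 − 69910 = 23024 km.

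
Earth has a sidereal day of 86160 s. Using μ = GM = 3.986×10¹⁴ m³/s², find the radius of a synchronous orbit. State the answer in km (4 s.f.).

A synchronous orbit has period T, so by Kepler's third law a = (μT²/4π²)^(1/3).
μT²/4π² = 3.986×10¹⁴ × (8.616×10⁴)² / 39.48 = 7.495×10²² m³.
a = 4.216×10⁷ m = 42163 km.

r_sync ≈ 42160 km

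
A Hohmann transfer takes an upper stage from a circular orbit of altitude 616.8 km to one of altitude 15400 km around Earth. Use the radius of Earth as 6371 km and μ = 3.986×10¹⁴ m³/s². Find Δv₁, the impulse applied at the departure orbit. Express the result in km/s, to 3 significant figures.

r₁ = 6371 + 616.8 = 6987.8 km = 6.9878×10⁶ m.
r₂ = 6371 + 15400 = 21771 km = 2.1771×10⁷ m.
Transfer ellipse a_t = (r₁ + r₂)/2 = 1.438×10⁷ m.
At r₁: circular v_c1 = √(μ/r₁) = 7553 m/s; transfer-perigee v_p = √[μ(2/r₁ − 1/a_t)] = 9293 m/s.
Δv₁ = v_p − v_c1 = 1741 m/s.
= 1.741 km/s.

Δv ≈ 1.74 km/s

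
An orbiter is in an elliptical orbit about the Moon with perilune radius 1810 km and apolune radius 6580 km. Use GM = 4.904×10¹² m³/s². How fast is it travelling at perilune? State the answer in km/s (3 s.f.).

v ≈ 2.06 km/s

Semi-major axis a = (r_p + r_a)/2 = 4195.0 km = 4.195×10⁶ m.
Vis-viva: v² = μ(2/r − 1/a) = 4.904×10¹² × (1.105×10⁻⁶ − 2.384×10⁻⁷) = 4.250×10⁶ m²/s².
v = 2061 m/s = 2.061 km/s.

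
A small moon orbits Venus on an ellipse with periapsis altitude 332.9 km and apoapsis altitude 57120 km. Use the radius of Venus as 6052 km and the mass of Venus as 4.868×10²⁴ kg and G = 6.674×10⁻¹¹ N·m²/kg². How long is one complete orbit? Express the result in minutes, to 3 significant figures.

μ = GM = 6.674×10⁻¹¹ × 4.868×10²⁴ = 3.249×10¹⁴ m³/s².
r_p = 6052 + 332.9 = 6384.9 km = 6.3849×10⁶ m.
r_a = 6052 + 57120 = 63172 km = 6.3172×10⁷ m.
Semi-major axis a = (r_p + r_a)/2 = (6384.9 + 63172)/2 = 34778 km = 3.478×10⁷ m.
By Kepler's third law T = 2π√(a³/μ) = 2π × 1.138×10⁴ = 7.150×10⁴ s.
= 1192 minutes.

T ≈ 1190 minutes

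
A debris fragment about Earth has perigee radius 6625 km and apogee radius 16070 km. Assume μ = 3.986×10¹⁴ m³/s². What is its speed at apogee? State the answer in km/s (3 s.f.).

v ≈ 3.81 km/s

Semi-major axis a = (r_p + r_a)/2 = 11348 km = 1.135×10⁷ m.
Vis-viva: v² = μ(2/r − 1/a) = 3.986×10¹⁴ × (1.245×10⁻⁷ − 8.813×10⁻⁸) = 1.448×10⁷ m²/s².
v = 3805 m/s = 3.805 km/s.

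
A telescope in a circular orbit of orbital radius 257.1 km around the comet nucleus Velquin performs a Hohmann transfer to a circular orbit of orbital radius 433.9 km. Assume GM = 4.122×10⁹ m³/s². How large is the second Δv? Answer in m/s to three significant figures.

r₁ = 257.1 km = 2.571×10⁵ m.
r₂ = 433.9 km = 4.339×10⁵ m.
Transfer ellipse a_t = (r₁ + r₂)/2 = 3.455×10⁵ m.
At r₁: circular v_c1 = √(μ/r₁) = 126.6 m/s; transfer-periapsis v_p = √[μ(2/r₁ − 1/a_t)] = 141.9 m/s.
At r₂: circular v_c2 = √(μ/r₂) = 97.47 m/s; transfer-apoapsis v_a = √[μ(2/r₂ − 1/a_t)] = 84.08 m/s.
Δv₂ = v_c2 − v_a = 13.39 m/s.

Δv ≈ 13.4 m/s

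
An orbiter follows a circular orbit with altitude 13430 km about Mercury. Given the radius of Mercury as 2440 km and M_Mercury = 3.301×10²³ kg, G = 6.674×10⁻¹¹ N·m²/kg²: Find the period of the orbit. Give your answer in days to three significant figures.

μ = GM = 6.674×10⁻¹¹ × 3.301×10²³ = 2.203×10¹³ m³/s².
r = 2440 + 13430 = 15870 km = 1.5870×10⁷ m.
Kepler's third law: T = 2π√(r³/μ) = 2π√((1.587×10⁷)³ / 2.203×10¹³).
r³/μ = 1.814×10⁸ s², so T = 2π × 1.347×10⁴ = 8.463×10⁴ s.
Converting: 8.463×10⁴ s ÷ 86400 = 0.9795 days.

T ≈ 0.98 days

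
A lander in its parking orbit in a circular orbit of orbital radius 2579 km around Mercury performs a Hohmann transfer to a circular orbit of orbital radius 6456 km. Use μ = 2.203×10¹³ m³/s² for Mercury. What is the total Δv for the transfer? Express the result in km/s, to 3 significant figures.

r₁ = 2579 km = 2.579×10⁶ m.
r₂ = 6456 km = 6.456×10⁶ m.
Transfer ellipse a_t = (r₁ + r₂)/2 = 4.518×10⁶ m.
At r₁: circular v_c1 = √(μ/r₁) = 2923 m/s; transfer-periherm v_p = √[μ(2/r₁ − 1/a_t)] = 3494 m/s.
Δv₁ = v_p − v_c1 = 571.2 m/s.
At r₂: circular v_c2 = √(μ/r₂) = 1847 m/s; transfer-apoherm v_a = √[μ(2/r₂ − 1/a_t)] = 1396 m/s.
Δv₂ = v_c2 − v_a = 451.5 m/s.
Total Δv = Δv₁ + Δv₂ = 1023 m/s = 1.023 km/s.

Δv_total ≈ 1.02 km/s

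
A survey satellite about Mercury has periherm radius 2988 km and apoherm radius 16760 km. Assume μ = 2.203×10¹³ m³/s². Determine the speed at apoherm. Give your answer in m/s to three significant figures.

v ≈ 631 m/s

Semi-major axis a = (r_p + r_a)/2 = 9874.0 km = 9.874×10⁶ m.
Vis-viva: v² = μ(2/r − 1/a) = 2.203×10¹³ × (1.193×10⁻⁷ − 1.013×10⁻⁷) = 3.978×10⁵ m²/s².
v = 630.7 m/s.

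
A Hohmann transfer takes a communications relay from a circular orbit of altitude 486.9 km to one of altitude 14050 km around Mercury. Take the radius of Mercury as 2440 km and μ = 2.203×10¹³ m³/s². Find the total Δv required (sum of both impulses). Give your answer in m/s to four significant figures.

Δv_total ≈ 1353 m/s

r₁ = 2440 + 486.9 = 2926.9 km = 2.9269×10⁶ m.
r₂ = 2440 + 14050 = 16490 km = 1.6490×10⁷ m.
Transfer ellipse a_t = (r₁ + r₂)/2 = 9.708×10⁶ m.
At r₁: circular v_c1 = √(μ/r₁) = 2743 m/s; transfer-periherm v_p = √[μ(2/r₁ − 1/a_t)] = 3576 m/s.
Δv₁ = v_p − v_c1 = 832.0 m/s.
At r₂: circular v_c2 = √(μ/r₂) = 1156 m/s; transfer-apoherm v_a = √[μ(2/r₂ − 1/a_t)] = 634.6 m/s.
Δv₂ = v_c2 − v_a = 521.2 m/s.
Total Δv = Δv₁ + Δv₂ = 1353 m/s.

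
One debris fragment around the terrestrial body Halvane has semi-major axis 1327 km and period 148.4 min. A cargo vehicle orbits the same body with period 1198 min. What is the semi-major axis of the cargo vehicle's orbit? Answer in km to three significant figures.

a₂ ≈ 5340 km

Kepler's third law: a³ ∝ T², so a₂ = a₁ (T₂/T₁)^(2/3).
T₂/T₁ = 8.073, (T₂/T₁)^(2/3) = 4.024.
a₂ = 1327 × 4.024 = 5340 km.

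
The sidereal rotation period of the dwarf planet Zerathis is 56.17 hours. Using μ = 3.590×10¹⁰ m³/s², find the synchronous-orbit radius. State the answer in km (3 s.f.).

r_sync ≈ 3340 km

T = 56.17 hours = 2.022×10⁵ s.
A synchronous orbit has period T, so by Kepler's third law a = (μT²/4π²)^(1/3).
μT²/4π² = 3.590×10¹⁰ × (2.022×10⁵)² / 39.48 = 3.718×10¹⁹ m³.
a = 3.338×10⁶ m = 3337.7 km.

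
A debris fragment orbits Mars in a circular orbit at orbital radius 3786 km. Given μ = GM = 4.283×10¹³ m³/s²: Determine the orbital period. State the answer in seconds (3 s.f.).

r = 3786 km = 3.786×10⁶ m.
Kepler's third law: T = 2π√(r³/μ) = 2π√((3.786×10⁶)³ / 4.283×10¹³).
r³/μ = 1.267×10⁶ s², so T = 2π × 1.126×10³ = 7.073×10³ s.

T ≈ 7070 seconds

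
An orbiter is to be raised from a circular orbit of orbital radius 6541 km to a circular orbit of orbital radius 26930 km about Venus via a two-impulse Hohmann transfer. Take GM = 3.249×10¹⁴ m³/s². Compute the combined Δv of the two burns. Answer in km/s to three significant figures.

Δv_total ≈ 3.19 km/s

r₁ = 6541 km = 6.541×10⁶ m.
r₂ = 26930 km = 2.693×10⁷ m.
Transfer ellipse a_t = (r₁ + r₂)/2 = 1.674×10⁷ m.
At r₁: circular v_c1 = √(μ/r₁) = 7048 m/s; transfer-periapsis v_p = √[μ(2/r₁ − 1/a_t)] = 8940 m/s.
Δv₁ = v_p − v_c1 = 1893 m/s.
At r₂: circular v_c2 = √(μ/r₂) = 3473 m/s; transfer-apoapsis v_a = √[μ(2/r₂ − 1/a_t)] = 2171 m/s.
Δv₂ = v_c2 − v_a = 1302 m/s.
Total Δv = Δv₁ + Δv₂ = 3194 m/s = 3.194 km/s.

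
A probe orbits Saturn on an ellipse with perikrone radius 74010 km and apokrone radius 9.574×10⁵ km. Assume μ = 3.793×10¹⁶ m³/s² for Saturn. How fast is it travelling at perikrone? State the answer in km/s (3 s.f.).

Semi-major axis a = (r_p + r_a)/2 = 5.1570×10⁵ km = 5.157×10⁸ m.
Vis-viva: v² = μ(2/r − 1/a) = 3.793×10¹⁶ × (2.702×10⁻⁸ − 1.939×10⁻⁹) = 9.514×10⁸ m²/s².
v = 30850 m/s = 30.85 km/s.

v ≈ 30.8 km/s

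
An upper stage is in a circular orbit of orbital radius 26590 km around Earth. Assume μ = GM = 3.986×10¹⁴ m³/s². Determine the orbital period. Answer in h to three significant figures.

r = 26590 km = 2.659×10⁷ m.
Kepler's third law: T = 2π√(r³/μ) = 2π√((2.659×10⁷)³ / 3.986×10¹⁴).
r³/μ = 4.716×10⁷ s², so T = 2π × 6.868×10³ = 4.315×10⁴ s.
Converting: 4.315×10⁴ s ÷ 3600 = 11.99 h.

T ≈ 12.0 h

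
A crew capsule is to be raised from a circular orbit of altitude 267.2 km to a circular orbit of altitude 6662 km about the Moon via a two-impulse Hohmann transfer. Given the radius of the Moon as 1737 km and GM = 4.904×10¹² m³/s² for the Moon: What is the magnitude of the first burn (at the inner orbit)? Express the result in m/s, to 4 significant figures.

r₁ = 1737 + 267.2 = 2004.2 km = 2.0042×10⁶ m.
r₂ = 1737 + 6662 = 8399.0 km = 8.3990×10⁶ m.
Transfer ellipse a_t = (r₁ + r₂)/2 = 5.202×10⁶ m.
At r₁: circular v_c1 = √(μ/r₁) = 1564 m/s; transfer-perilune v_p = √[μ(2/r₁ − 1/a_t)] = 1988 m/s.
Δv₁ = v_p − v_c1 = 423.5 m/s.

Δv ≈ 423.5 m/s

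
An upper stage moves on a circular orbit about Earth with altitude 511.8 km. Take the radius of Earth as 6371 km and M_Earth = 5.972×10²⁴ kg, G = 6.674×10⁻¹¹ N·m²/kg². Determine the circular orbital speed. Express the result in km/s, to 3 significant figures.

v ≈ 7.61 km/s

μ = GM = 6.674×10⁻¹¹ × 5.972×10²⁴ = 3.986×10¹⁴ m³/s².
r = 6371 + 511.8 = 6882.8 km = 6.8828×10⁶ m.
For a circular orbit v = √(μ/r) = √(3.986×10¹⁴ / 6.883×10⁶) = √(5.791×10⁷) = 7610 m/s.
That is 7.610 km/s.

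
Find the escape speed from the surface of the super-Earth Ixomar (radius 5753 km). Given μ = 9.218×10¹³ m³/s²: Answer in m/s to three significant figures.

v_esc ≈ 5660 m/s

r = R = 5.753×10⁶ m.
Escape speed v_esc = √(2μ/r) = √(2 × 9.218×10¹³ / 5.753×10⁶) = √(3.205×10⁷) = 5661 m/s.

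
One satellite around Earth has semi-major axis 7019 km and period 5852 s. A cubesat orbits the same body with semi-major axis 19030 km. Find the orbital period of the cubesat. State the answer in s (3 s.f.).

Kepler's third law: T² ∝ a³, so T₂ = T₁ (a₂/a₁)^(3/2).
a₂/a₁ = 2.711, (a₂/a₁)^(3/2) = 4.464.
T₂ = 5852 × 4.464 = 26120 s.

T₂ ≈ 26100 s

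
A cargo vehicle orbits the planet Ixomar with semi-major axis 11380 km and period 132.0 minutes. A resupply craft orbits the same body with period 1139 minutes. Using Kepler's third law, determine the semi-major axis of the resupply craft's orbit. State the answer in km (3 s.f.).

Kepler's third law: a³ ∝ T², so a₂ = a₁ (T₂/T₁)^(2/3).
T₂/T₁ = 8.629, (T₂/T₁)^(2/3) = 4.207.
a₂ = 11380 × 4.207 = 47880 km.

a₂ ≈ 47900 km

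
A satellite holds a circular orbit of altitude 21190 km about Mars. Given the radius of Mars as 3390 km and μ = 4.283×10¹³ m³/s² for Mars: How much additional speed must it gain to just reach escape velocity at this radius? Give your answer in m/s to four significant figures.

r = 3390 + 21190 = 24580 km = 2.4580×10⁷ m.
Circular speed v_c = √(μ/r) = 1320 m/s.
Escape speed v_esc = √(2μ/r) = √2 × v_c = 1867 m/s.
Δv = v_esc − v_c = 546.8 m/s.

Δv ≈ 546.8 m/s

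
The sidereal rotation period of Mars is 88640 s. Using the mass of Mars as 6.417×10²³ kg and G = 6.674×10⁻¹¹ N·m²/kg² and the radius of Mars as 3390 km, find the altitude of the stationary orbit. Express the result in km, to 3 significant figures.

h_sync ≈ 17000 km

μ = GM = 6.674×10⁻¹¹ × 6.417×10²³ = 4.283×10¹³ m³/s².
A synchronous orbit has period T, so by Kepler's third law a = (μT²/4π²)^(1/3).
μT²/4π² = 4.283×10¹³ × (8.864×10⁴)² / 39.48 = 8.524×10²¹ m³.
a = 2.043×10⁷ m = 20427 km.
Altitude h = a − R = 20427 − 3390 = 17037 km.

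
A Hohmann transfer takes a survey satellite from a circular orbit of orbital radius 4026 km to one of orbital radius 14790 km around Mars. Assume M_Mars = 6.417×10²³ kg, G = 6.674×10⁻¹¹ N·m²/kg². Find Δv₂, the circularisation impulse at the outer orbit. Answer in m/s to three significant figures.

μ = GM = 6.674×10⁻¹¹ × 6.417×10²³ = 4.283×10¹³ m³/s².
r₁ = 4026 km = 4.026×10⁶ m.
r₂ = 14790 km = 1.479×10⁷ m.
Transfer ellipse a_t = (r₁ + r₂)/2 = 9.408×10⁶ m.
At r₁: circular v_c1 = √(μ/r₁) = 3262 m/s; transfer-periapsis v_p = √[μ(2/r₁ − 1/a_t)] = 4089 m/s.
At r₂: circular v_c2 = √(μ/r₂) = 1702 m/s; transfer-apoapsis v_a = √[μ(2/r₂ − 1/a_t)] = 1113 m/s.
Δv₂ = v_c2 − v_a = 588.5 m/s.

Δv ≈ 588 m/s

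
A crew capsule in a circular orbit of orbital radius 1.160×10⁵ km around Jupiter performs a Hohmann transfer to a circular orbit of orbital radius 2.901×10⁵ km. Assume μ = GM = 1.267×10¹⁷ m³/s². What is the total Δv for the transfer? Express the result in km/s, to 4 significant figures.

r₁ = 1.160×10⁵ km = 1.160×10⁸ m.
r₂ = 2.901×10⁵ km = 2.901×10⁸ m.
Transfer ellipse a_t = (r₁ + r₂)/2 = 2.030×10⁸ m.
At r₁: circular v_c1 = √(μ/r₁) = 33050 m/s; transfer-perijove v_p = √[μ(2/r₁ − 1/a_t)] = 39500 m/s.
Δv₁ = v_p − v_c1 = 6454 m/s.
At r₂: circular v_c2 = √(μ/r₂) = 20900 m/s; transfer-apojove v_a = √[μ(2/r₂ − 1/a_t)] = 15800 m/s.
Δv₂ = v_c2 − v_a = 5103 m/s.
Total Δv = Δv₁ + Δv₂ = 11560 m/s = 11.56 km/s.

Δv_total ≈ 11.56 km/s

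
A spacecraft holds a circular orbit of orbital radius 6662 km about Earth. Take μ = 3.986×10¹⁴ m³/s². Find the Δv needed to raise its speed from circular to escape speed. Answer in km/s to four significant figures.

Δv ≈ 3.204 km/s

r = 6662 km = 6.662×10⁶ m.
Circular speed v_c = √(μ/r) = 7735 m/s.
Escape speed v_esc = √(2μ/r) = √2 × v_c = 10940 m/s.
Δv = v_esc − v_c = 3204 m/s = 3.204 km/s.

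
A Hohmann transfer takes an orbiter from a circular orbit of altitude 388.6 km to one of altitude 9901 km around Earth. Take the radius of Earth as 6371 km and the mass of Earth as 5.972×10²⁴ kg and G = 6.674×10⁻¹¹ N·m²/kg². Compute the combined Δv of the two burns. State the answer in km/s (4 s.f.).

μ = GM = 6.674×10⁻¹¹ × 5.972×10²⁴ = 3.986×10¹⁴ m³/s².
r₁ = 6371 + 388.6 = 6759.6 km = 6.7596×10⁶ m.
r₂ = 6371 + 9901 = 16272 km = 1.6272×10⁷ m.
Transfer ellipse a_t = (r₁ + r₂)/2 = 1.152×10⁷ m.
At r₁: circular v_c1 = √(μ/r₁) = 7679 m/s; transfer-perigee v_p = √[μ(2/r₁ − 1/a_t)] = 9128 m/s.
Δv₁ = v_p − v_c1 = 1449 m/s.
At r₂: circular v_c2 = √(μ/r₂) = 4949 m/s; transfer-apogee v_a = √[μ(2/r₂ − 1/a_t)] = 3792 m/s.
Δv₂ = v_c2 − v_a = 1157 m/s.
Total Δv = Δv₁ + Δv₂ = 2606 m/s = 2.606 km/s.

Δv_total ≈ 2.606 km/s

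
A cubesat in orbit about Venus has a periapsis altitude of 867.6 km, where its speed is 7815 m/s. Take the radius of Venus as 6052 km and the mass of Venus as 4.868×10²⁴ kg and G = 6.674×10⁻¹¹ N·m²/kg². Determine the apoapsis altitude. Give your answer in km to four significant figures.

apoapsis altitude ≈ 6821 km

μ = GM = 6.674×10⁻¹¹ × 4.868×10²⁴ = 3.249×10¹⁴ m³/s².
r_p = 6052 + 867.6 = 6919.6 km = 6.920×10⁶ m.
Specific energy ε = v²/2 − μ/r = -1.642×10⁷ J/kg, so a = −μ/(2ε) = 9.896×10⁶ m.
The apsides satisfy r_p + r_a = 2a, so the apoapsis radius is 2a − r_p = 1.287×10⁷ m = 12873 km.
Apoapsis altitude = 12873 − 6052 = 6820.6 km.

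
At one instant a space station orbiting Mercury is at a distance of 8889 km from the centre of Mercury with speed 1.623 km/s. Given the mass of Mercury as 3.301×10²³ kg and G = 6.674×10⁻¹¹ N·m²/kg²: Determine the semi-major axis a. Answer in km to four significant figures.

μ = GM = 6.674×10⁻¹¹ × 3.301×10²³ = 2.203×10¹³ m³/s².
r = 8.889×10⁶ m.
Specific orbital energy ε = v²/2 − μ/r = (1623)²/2 − 2.203×10¹³/8.889×10⁶ = -1.161×10⁶ J/kg.
Since ε = −μ/(2a), a = −μ/(2ε) = 9.485×10⁶ m = 9484.8 km.

a ≈ 9485 km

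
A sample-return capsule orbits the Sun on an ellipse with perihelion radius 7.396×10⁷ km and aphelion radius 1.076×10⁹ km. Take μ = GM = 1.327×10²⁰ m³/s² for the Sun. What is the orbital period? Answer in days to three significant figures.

Semi-major axis a = (r_p + r_a)/2 = (7.3960×10⁷ + 1.0760×10⁹)/2 = 5.7498×10⁸ km = 5.750×10¹¹ m.
By Kepler's third law T = 2π√(a³/μ) = 2π × 3.785×10⁷ = 2.378×10⁸ s.
= 2752 days.

T ≈ 2750 days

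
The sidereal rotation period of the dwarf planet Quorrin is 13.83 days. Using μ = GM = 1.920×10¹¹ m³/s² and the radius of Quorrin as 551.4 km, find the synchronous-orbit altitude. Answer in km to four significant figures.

h_sync ≈ 18530 km

T = 13.83 days = 1.195×10⁶ s.
A synchronous orbit has period T, so by Kepler's third law a = (μT²/4π²)^(1/3).
μT²/4π² = 1.920×10¹¹ × (1.195×10⁶)² / 39.48 = 6.944×10²¹ m³.
a = 1.908×10⁷ m = 19078 km.
Altitude h = a − R = 19078 − 551.4 = 18527 km.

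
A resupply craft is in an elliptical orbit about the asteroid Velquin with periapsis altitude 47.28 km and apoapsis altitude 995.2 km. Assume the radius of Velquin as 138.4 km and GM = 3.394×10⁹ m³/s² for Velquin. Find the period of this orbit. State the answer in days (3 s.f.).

r_p = 138.4 + 47.28 = 185.68 km = 1.8568×10⁵ m.
r_a = 138.4 + 995.2 = 1133.6 km = 1.1336×10⁶ m.
Semi-major axis a = (r_p + r_a)/2 = (185.68 + 1133.6)/2 = 659.64 km = 6.596×10⁵ m.
By Kepler's third law T = 2π√(a³/μ) = 2π × 9.196×10³ = 5.778×10⁴ s.
= 0.6688 days.

T ≈ 0.669 days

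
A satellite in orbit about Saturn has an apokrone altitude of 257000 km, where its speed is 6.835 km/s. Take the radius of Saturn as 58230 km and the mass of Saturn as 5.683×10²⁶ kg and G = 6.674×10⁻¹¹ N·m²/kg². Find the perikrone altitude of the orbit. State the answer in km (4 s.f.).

perikrone altitude ≈ 17710 km

μ = GM = 6.674×10⁻¹¹ × 5.683×10²⁶ = 3.793×10¹⁶ m³/s².
r_a = 58230 + 257000 = 3.1523×10⁵ km = 3.152×10⁸ m.
Specific energy ε = v²/2 − μ/r = -9.696×10⁷ J/kg, so a = −μ/(2ε) = 1.956×10⁸ m.
The apsides satisfy r_p + r_a = 2a, so the perikrone radius is 2a − r_a = 7.594×10⁷ m = 75941 km.
Perikrone altitude = 75941 − 58230 = 17711 km.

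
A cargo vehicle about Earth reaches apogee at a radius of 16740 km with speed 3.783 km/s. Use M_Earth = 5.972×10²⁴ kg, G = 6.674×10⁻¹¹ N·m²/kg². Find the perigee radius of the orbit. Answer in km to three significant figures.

μ = GM = 6.674×10⁻¹¹ × 5.972×10²⁴ = 3.986×10¹⁴ m³/s².
r_a = 1.674×10⁷ m.
Specific energy ε = v²/2 − μ/r = -1.665×10⁷ J/kg, so a = −μ/(2ε) = 1.197×10⁷ m.
The apsides satisfy r_p + r_a = 2a, so the perigee radius is 2a − r_a = 7.193×10⁶ m = 7192.5 km.

perigee radius ≈ 7190 km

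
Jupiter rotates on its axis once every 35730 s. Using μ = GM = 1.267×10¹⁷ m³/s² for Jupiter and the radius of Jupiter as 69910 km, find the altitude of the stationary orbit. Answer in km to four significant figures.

A synchronous orbit has period T, so by Kepler's third law a = (μT²/4π²)^(1/3).
μT²/4π² = 1.267×10¹⁷ × (3.573×10⁴)² / 39.48 = 4.097×10²⁴ m³.
a = 1.600×10⁸ m = 1.6002×10⁵ km.
Altitude h = a − R = 1.6002×10⁵ − 69910 = 90105 km.

h_sync ≈ 90110 km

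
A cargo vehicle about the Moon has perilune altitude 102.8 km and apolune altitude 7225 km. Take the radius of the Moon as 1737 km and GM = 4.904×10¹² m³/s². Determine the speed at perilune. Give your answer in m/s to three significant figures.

r_p = 1737 + 102.8 = 1839.8 km = 1.8398×10⁶ m.
r_a = 1737 + 7225 = 8962.0 km = 8.9620×10⁶ m.
Semi-major axis a = (r_p + r_a)/2 = 5400.9 km = 5.401×10⁶ m.
Vis-viva: v² = μ(2/r − 1/a) = 4.904×10¹² × (1.087×10⁻⁶ − 1.852×10⁻⁷) = 4.423×10⁶ m²/s².
v = 2103 m/s.

v ≈ 2100 m/s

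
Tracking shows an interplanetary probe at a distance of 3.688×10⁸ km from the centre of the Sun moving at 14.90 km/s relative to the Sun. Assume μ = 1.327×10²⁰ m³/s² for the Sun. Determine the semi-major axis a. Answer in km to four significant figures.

r = 3.688×10¹¹ m.
Vis-viva rearranged: 1/a = 2/r − v²/μ = 5.423×10⁻¹² − 1.673×10⁻¹² = 3.750×10⁻¹² m⁻¹.
a = 2.667×10¹¹ m = 2.6667×10⁸ km.

a ≈ 2.667×10⁸ km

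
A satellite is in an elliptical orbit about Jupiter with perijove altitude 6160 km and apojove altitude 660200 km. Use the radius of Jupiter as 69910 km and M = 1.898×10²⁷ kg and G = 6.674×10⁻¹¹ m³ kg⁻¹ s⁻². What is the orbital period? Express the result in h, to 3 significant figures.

μ = GM = 6.674×10⁻¹¹ × 1.898×10²⁷ = 1.267×10¹⁷ m³/s².
r_p = 69910 + 6160 = 76070 km = 7.6070×10⁷ m.
r_a = 69910 + 660200 = 730110 km = 7.3011×10⁸ m.
Semi-major axis a = (r_p + r_a)/2 = (76070 + 7.3011×10⁵)/2 = 4.0309×10⁵ km = 4.031×10⁸ m.
By Kepler's third law T = 2π√(a³/μ) = 2π × 2.274×10⁴ = 1.429×10⁵ s.
= 39.69 h.

T ≈ 39.7 h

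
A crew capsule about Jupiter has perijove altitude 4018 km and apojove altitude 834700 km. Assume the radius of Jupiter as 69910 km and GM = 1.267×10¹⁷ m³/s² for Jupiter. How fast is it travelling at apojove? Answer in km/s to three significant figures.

r_p = 69910 + 4018 = 73928 km = 7.3928×10⁷ m.
r_a = 69910 + 834700 = 904610 km = 9.0461×10⁸ m.
Semi-major axis a = (r_p + r_a)/2 = 4.8927×10⁵ km = 4.893×10⁸ m.
Vis-viva: v² = μ(2/r − 1/a) = 1.267×10¹⁷ × (2.211×10⁻⁹ − 2.044×10⁻⁹) = 2.116×10⁷ m²/s².
v = 4600 m/s = 4.600 km/s.

v ≈ 4.60 km/s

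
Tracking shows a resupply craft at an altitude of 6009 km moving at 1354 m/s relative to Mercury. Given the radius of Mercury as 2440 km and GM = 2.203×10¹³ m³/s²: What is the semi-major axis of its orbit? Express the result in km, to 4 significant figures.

a ≈ 6515 km

r = 2440 + 6009 = 8449.0 km = 8.449×10⁶ m.
Specific orbital energy ε = v²/2 − μ/r = (1354)²/2 − 2.203×10¹³/8.449×10⁶ = -1.691×10⁶ J/kg.
Since ε = −μ/(2a), a = −μ/(2ε) = 6.515×10⁶ m = 6514.9 km.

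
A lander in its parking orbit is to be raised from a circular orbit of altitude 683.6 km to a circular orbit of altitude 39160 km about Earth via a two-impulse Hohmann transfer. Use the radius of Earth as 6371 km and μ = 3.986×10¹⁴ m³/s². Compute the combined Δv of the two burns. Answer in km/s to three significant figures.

Δv_total ≈ 3.80 km/s

r₁ = 6371 + 683.6 = 7054.6 km = 7.0546×10⁶ m.
r₂ = 6371 + 39160 = 45531 km = 4.5531×10⁷ m.
Transfer ellipse a_t = (r₁ + r₂)/2 = 2.629×10⁷ m.
At r₁: circular v_c1 = √(μ/r₁) = 7517 m/s; transfer-perigee v_p = √[μ(2/r₁ − 1/a_t)] = 9892 m/s.
Δv₁ = v_p − v_c1 = 2375 m/s.
At r₂: circular v_c2 = √(μ/r₂) = 2959 m/s; transfer-apogee v_a = √[μ(2/r₂ − 1/a_t)] = 1533 m/s.
Δv₂ = v_c2 − v_a = 1426 m/s.
Total Δv = Δv₁ + Δv₂ = 3801 m/s = 3.801 km/s.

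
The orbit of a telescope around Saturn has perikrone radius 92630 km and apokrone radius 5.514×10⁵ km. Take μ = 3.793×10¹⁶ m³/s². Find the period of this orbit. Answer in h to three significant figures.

Semi-major axis a = (r_p + r_a)/2 = (92630 + 5.5140×10⁵)/2 = 3.2202×10⁵ km = 3.220×10⁸ m.
By Kepler's third law T = 2π√(a³/μ) = 2π × 2.967×10⁴ = 1.864×10⁵ s.
= 51.78 h.

T ≈ 51.8 h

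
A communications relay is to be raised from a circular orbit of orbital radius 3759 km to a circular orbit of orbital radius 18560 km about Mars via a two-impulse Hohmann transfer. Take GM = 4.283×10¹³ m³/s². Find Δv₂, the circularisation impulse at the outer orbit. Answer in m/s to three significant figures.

r₁ = 3759 km = 3.759×10⁶ m.
r₂ = 18560 km = 1.856×10⁷ m.
Transfer ellipse a_t = (r₁ + r₂)/2 = 1.116×10⁷ m.
At r₁: circular v_c1 = √(μ/r₁) = 3375 m/s; transfer-periapsis v_p = √[μ(2/r₁ − 1/a_t)] = 4353 m/s.
At r₂: circular v_c2 = √(μ/r₂) = 1519 m/s; transfer-apoapsis v_a = √[μ(2/r₂ − 1/a_t)] = 881.7 m/s.
Δv₂ = v_c2 − v_a = 637.4 m/s.

Δv ≈ 637 m/s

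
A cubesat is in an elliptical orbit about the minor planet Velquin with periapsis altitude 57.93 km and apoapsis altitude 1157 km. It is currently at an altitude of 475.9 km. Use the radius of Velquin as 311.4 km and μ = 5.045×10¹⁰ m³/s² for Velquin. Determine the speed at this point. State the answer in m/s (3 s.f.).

r_p = 311.4 + 57.93 = 369.33 km = 3.6933×10⁵ m.
r_a = 311.4 + 1157 = 1468.4 km = 1.4684×10⁶ m.
r = 311.4 + 475.9 = 787.30 km = 7.873×10⁵ m.
Semi-major axis a = (r_p + r_a)/2 = 918.87 km = 9.189×10⁵ m.
Vis-viva: v² = μ(2/r − 1/a) = 5.045×10¹⁰ × (2.540×10⁻⁶ − 1.088×10⁻⁶) = 7.325×10⁴ m²/s².
v = 270.7 m/s.

v ≈ 271 m/s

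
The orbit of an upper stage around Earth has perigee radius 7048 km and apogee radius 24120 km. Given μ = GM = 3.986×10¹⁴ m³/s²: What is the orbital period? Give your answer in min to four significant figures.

T ≈ 322.7 min

Semi-major axis a = (r_p + r_a)/2 = (7048.0 + 24120)/2 = 15584 km = 1.558×10⁷ m.
By Kepler's third law T = 2π√(a³/μ) = 2π × 3.081×10³ = 1.936×10⁴ s.
= 322.7 min.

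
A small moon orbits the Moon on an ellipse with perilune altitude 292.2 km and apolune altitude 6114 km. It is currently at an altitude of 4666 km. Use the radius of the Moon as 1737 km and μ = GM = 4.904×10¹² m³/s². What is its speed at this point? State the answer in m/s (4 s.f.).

r_p = 1737 + 292.2 = 2029.2 km = 2.0292×10⁶ m.
r_a = 1737 + 6114 = 7851.0 km = 7.8510×10⁶ m.
r = 1737 + 4666 = 6403.0 km = 6.403×10⁶ m.
Semi-major axis a = (r_p + r_a)/2 = 4940.1 km = 4.940×10⁶ m.
Vis-viva: v² = μ(2/r − 1/a) = 4.904×10¹² × (3.124×10⁻⁷ − 2.024×10⁻⁷) = 5.391×10⁵ m²/s².
v = 734.2 m/s.

v ≈ 734.2 m/s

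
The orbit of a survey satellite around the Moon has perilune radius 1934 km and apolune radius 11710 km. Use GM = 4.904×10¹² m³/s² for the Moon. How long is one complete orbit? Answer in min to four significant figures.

T ≈ 842.6 min

Semi-major axis a = (r_p + r_a)/2 = (1934.0 + 11710)/2 = 6822.0 km = 6.822×10⁶ m.
By Kepler's third law T = 2π√(a³/μ) = 2π × 8.046×10³ = 5.056×10⁴ s.
= 842.6 min.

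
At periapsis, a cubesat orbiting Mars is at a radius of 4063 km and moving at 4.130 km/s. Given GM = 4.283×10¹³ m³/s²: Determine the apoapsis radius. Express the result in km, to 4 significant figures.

r_p = 4.063×10⁶ m.
Specific energy ε = v²/2 − μ/r = -2.013×10⁶ J/kg, so a = −μ/(2ε) = 1.064×10⁷ m.
The apsides satisfy r_p + r_a = 2a, so the apoapsis radius is 2a − r_p = 1.721×10⁷ m = 17213 km.

apoapsis radius ≈ 17210 km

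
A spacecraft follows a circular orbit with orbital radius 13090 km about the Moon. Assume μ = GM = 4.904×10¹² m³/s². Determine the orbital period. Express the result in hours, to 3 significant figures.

T ≈ 37.3 hours

r = 13090 km = 1.309×10⁷ m.
Kepler's third law: T = 2π√(r³/μ) = 2π√((1.309×10⁷)³ / 4.904×10¹²).
r³/μ = 4.574×10⁸ s², so T = 2π × 2.139×10⁴ = 1.344×10⁵ s.
Converting: 1.344×10⁵ s ÷ 3600 = 37.33 hours.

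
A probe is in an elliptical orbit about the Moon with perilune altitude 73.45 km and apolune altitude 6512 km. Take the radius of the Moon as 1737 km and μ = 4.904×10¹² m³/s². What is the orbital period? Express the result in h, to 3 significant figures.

r_p = 1737 + 73.45 = 1810.5 km = 1.8104×10⁶ m.
r_a = 1737 + 6512 = 8249.0 km = 8.2490×10⁶ m.
Semi-major axis a = (r_p + r_a)/2 = (1810.5 + 8249.0)/2 = 5029.7 km = 5.030×10⁶ m.
By Kepler's third law T = 2π√(a³/μ) = 2π × 5.094×10³ = 3.201×10⁴ s.
= 8.890 h.

T ≈ 8.89 h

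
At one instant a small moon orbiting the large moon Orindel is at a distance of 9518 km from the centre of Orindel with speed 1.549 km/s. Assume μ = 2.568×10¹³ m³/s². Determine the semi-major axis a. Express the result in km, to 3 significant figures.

a ≈ 8570 km

r = 9.518×10⁶ m.
Specific orbital energy ε = v²/2 − μ/r = (1549)²/2 − 2.568×10¹³/9.518×10⁶ = -1.498×10⁶ J/kg.
Since ε = −μ/(2a), a = −μ/(2ε) = 8.569×10⁶ m = 8569.5 km.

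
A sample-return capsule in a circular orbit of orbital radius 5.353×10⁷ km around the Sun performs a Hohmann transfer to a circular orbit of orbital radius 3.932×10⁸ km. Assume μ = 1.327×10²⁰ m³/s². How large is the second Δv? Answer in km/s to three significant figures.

r₁ = 5.353×10⁷ km = 5.353×10¹⁰ m.
r₂ = 3.932×10⁸ km = 3.932×10¹¹ m.
Transfer ellipse a_t = (r₁ + r₂)/2 = 2.234×10¹¹ m.
At r₁: circular v_c1 = √(μ/r₁) = 49790 m/s; transfer-perihelion v_p = √[μ(2/r₁ − 1/a_t)] = 66060 m/s.
At r₂: circular v_c2 = √(μ/r₂) = 18370 m/s; transfer-aphelion v_a = √[μ(2/r₂ − 1/a_t)] = 8993 m/s.
Δv₂ = v_c2 − v_a = 9378 m/s.
= 9.378 km/s.

Δv ≈ 9.38 km/s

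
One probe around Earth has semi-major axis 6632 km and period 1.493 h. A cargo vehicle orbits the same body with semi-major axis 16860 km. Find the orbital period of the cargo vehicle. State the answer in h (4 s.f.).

T₂ ≈ 6.052 h

Kepler's third law: T² ∝ a³, so T₂ = T₁ (a₂/a₁)^(3/2).
a₂/a₁ = 2.542, (a₂/a₁)^(3/2) = 4.053.
T₂ = 1.493 × 4.053 = 6.052 h.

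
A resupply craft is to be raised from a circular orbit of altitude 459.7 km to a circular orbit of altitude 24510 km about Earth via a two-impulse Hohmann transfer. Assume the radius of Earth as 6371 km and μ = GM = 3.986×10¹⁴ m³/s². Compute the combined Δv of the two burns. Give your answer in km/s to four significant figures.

Δv_total ≈ 3.567 km/s

r₁ = 6371 + 459.7 = 6830.7 km = 6.8307×10⁶ m.
r₂ = 6371 + 24510 = 30881 km = 3.0881×10⁷ m.
Transfer ellipse a_t = (r₁ + r₂)/2 = 1.886×10⁷ m.
At r₁: circular v_c1 = √(μ/r₁) = 7639 m/s; transfer-perigee v_p = √[μ(2/r₁ − 1/a_t)] = 9776 m/s.
Δv₁ = v_p − v_c1 = 2137 m/s.
At r₂: circular v_c2 = √(μ/r₂) = 3593 m/s; transfer-apogee v_a = √[μ(2/r₂ − 1/a_t)] = 2162 m/s.
Δv₂ = v_c2 − v_a = 1430 m/s.
Total Δv = Δv₁ + Δv₂ = 3567 m/s = 3.567 km/s.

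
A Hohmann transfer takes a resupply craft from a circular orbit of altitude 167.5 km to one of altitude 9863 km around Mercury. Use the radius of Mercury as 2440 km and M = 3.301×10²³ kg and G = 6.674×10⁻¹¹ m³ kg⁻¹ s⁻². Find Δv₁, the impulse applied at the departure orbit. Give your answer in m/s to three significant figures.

Δv ≈ 827 m/s

μ = GM = 6.674×10⁻¹¹ × 3.301×10²³ = 2.203×10¹³ m³/s².
r₁ = 2440 + 167.5 = 2607.5 km = 2.6075×10⁶ m.
r₂ = 2440 + 9863 = 12303 km = 1.2303×10⁷ m.
Transfer ellipse a_t = (r₁ + r₂)/2 = 7.455×10⁶ m.
At r₁: circular v_c1 = √(μ/r₁) = 2907 m/s; transfer-periherm v_p = √[μ(2/r₁ − 1/a_t)] = 3734 m/s.
Δv₁ = v_p − v_c1 = 827.3 m/s.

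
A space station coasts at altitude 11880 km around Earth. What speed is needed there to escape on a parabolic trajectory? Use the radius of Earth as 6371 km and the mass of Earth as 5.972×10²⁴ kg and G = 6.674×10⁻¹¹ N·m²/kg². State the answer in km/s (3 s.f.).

μ = GM = 6.674×10⁻¹¹ × 5.972×10²⁴ = 3.986×10¹⁴ m³/s².
r = 6371 + 11880 = 18251 km = 1.8251×10⁷ m.
Escape speed v_esc = √(2μ/r) = √(2 × 3.986×10¹⁴ / 1.825×10⁷) = √(4.368×10⁷) = 6609 m/s.
= 6.609 km/s.

v_esc ≈ 6.61 km/s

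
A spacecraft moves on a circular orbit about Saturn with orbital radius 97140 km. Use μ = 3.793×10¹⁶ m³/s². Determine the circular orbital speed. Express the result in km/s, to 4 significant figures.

r = 97140 km = 9.714×10⁷ m.
For a circular orbit v = √(μ/r) = √(3.793×10¹⁶ / 9.714×10⁷) = √(3.905×10⁸) = 19760 m/s.
That is 19.76 km/s.

v ≈ 19.76 km/s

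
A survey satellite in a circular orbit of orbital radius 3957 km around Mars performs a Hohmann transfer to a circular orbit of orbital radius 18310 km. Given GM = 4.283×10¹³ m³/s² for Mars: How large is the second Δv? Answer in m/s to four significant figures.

r₁ = 3957 km = 3.957×10⁶ m.
r₂ = 18310 km = 1.831×10⁷ m.
Transfer ellipse a_t = (r₁ + r₂)/2 = 1.113×10⁷ m.
At r₁: circular v_c1 = √(μ/r₁) = 3290 m/s; transfer-periapsis v_p = √[μ(2/r₁ − 1/a_t)] = 4219 m/s.
At r₂: circular v_c2 = √(μ/r₂) = 1529 m/s; transfer-apoapsis v_a = √[μ(2/r₂ − 1/a_t)] = 911.8 m/s.
Δv₂ = v_c2 − v_a = 617.6 m/s.

Δv ≈ 617.6 m/s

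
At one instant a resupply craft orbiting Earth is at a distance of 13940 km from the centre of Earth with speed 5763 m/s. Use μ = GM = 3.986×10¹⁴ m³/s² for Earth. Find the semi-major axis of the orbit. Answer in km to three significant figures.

a ≈ 16600 km

r = 1.394×10⁷ m.
Specific orbital energy ε = v²/2 − μ/r = (5763)²/2 − 3.986×10¹⁴/1.394×10⁷ = -1.199×10⁷ J/kg.
Since ε = −μ/(2a), a = −μ/(2ε) = 1.663×10⁷ m = 16625 km.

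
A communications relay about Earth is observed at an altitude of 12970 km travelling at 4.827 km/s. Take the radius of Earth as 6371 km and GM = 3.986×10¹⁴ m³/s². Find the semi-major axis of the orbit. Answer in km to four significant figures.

r = 6371 + 12970 = 19341 km = 1.934×10⁷ m.
Specific orbital energy ε = v²/2 − μ/r = (4827)²/2 − 3.986×10¹⁴/1.934×10⁷ = -8.959×10⁶ J/kg.
Since ε = −μ/(2a), a = −μ/(2ε) = 2.225×10⁷ m = 22246 km.

a ≈ 22250 km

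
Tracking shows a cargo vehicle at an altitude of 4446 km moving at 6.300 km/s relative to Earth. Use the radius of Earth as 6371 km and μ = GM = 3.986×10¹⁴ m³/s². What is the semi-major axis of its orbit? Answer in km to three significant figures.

a ≈ 11700 km

r = 6371 + 4446 = 10817 km = 1.082×10⁷ m.
Specific orbital energy ε = v²/2 − μ/r = (6300)²/2 − 3.986×10¹⁴/1.082×10⁷ = -1.700×10⁷ J/kg.
Since ε = −μ/(2a), a = −μ/(2ε) = 1.172×10⁷ m = 11720 km.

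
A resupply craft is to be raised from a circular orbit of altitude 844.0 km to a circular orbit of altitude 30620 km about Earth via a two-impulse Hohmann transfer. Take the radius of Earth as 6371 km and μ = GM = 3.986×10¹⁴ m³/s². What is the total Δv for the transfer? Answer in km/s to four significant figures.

r₁ = 6371 + 844.0 = 7215.0 km = 7.2150×10⁶ m.
r₂ = 6371 + 30620 = 36991 km = 3.6991×10⁷ m.
Transfer ellipse a_t = (r₁ + r₂)/2 = 2.210×10⁷ m.
At r₁: circular v_c1 = √(μ/r₁) = 7433 m/s; transfer-perigee v_p = √[μ(2/r₁ − 1/a_t)] = 9616 m/s.
Δv₁ = v_p − v_c1 = 2183 m/s.
At r₂: circular v_c2 = √(μ/r₂) = 3283 m/s; transfer-apogee v_a = √[μ(2/r₂ − 1/a_t)] = 1875 m/s.
Δv₂ = v_c2 − v_a = 1407 m/s.
Total Δv = Δv₁ + Δv₂ = 3590 m/s = 3.590 km/s.

Δv_total ≈ 3.590 km/s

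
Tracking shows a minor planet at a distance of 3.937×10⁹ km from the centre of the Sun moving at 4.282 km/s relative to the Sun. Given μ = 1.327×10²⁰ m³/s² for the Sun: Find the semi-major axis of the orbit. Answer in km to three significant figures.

a ≈ 2.70×10⁹ km

r = 3.937×10¹² m.
Vis-viva rearranged: 1/a = 2/r − v²/μ = 5.080×10⁻¹³ − 1.382×10⁻¹³ = 3.698×10⁻¹³ m⁻¹.
a = 2.704×10¹² m = 2.7040×10⁹ km.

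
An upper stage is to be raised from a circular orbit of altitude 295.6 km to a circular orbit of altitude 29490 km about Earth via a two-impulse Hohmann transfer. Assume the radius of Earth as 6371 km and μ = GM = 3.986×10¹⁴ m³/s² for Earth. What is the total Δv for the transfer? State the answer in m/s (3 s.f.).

Δv_total ≈ 3780 m/s

r₁ = 6371 + 295.6 = 6666.6 km = 6.6666×10⁶ m.
r₂ = 6371 + 29490 = 35861 km = 3.5861×10⁷ m.
Transfer ellipse a_t = (r₁ + r₂)/2 = 2.126×10⁷ m.
At r₁: circular v_c1 = √(μ/r₁) = 7732 m/s; transfer-perigee v_p = √[μ(2/r₁ − 1/a_t)] = 10040 m/s.
Δv₁ = v_p − v_c1 = 2309 m/s.
At r₂: circular v_c2 = √(μ/r₂) = 3334 m/s; transfer-apogee v_a = √[μ(2/r₂ − 1/a_t)] = 1867 m/s.
Δv₂ = v_c2 − v_a = 1467 m/s.
Total Δv = Δv₁ + Δv₂ = 3776 m/s.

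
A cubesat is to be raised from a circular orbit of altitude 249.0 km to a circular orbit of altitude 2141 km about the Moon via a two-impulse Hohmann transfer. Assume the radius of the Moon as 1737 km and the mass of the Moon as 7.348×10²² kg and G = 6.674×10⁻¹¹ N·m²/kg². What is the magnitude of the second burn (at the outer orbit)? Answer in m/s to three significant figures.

Δv ≈ 199 m/s

μ = GM = 6.674×10⁻¹¹ × 7.348×10²² = 4.904×10¹² m³/s².
r₁ = 1737 + 249.0 = 1986.0 km = 1.9860×10⁶ m.
r₂ = 1737 + 2141 = 3878.0 km = 3.8780×10⁶ m.
Transfer ellipse a_t = (r₁ + r₂)/2 = 2.932×10⁶ m.
At r₁: circular v_c1 = √(μ/r₁) = 1571 m/s; transfer-perilune v_p = √[μ(2/r₁ − 1/a_t)] = 1807 m/s.
At r₂: circular v_c2 = √(μ/r₂) = 1125 m/s; transfer-apolune v_a = √[μ(2/r₂ − 1/a_t)] = 925.5 m/s.
Δv₂ = v_c2 − v_a = 199.0 m/s.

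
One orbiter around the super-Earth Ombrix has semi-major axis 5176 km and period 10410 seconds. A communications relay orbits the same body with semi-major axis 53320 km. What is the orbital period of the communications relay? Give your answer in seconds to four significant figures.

Kepler's third law: T² ∝ a³, so T₂ = T₁ (a₂/a₁)^(3/2).
a₂/a₁ = 10.30, (a₂/a₁)^(3/2) = 33.06.
T₂ = 10410 × 33.06 = 3.442×10⁵ seconds.

T₂ ≈ 3.442×10⁵ seconds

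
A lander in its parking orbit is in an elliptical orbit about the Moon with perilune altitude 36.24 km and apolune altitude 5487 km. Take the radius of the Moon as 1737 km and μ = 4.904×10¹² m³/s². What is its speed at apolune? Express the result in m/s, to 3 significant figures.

r_p = 1737 + 36.24 = 1773.2 km = 1.7732×10⁶ m.
r_a = 1737 + 5487 = 7224.0 km = 7.2240×10⁶ m.
Semi-major axis a = (r_p + r_a)/2 = 4498.6 km = 4.499×10⁶ m.
Vis-viva: v² = μ(2/r − 1/a) = 4.904×10¹² × (2.769×10⁻⁷ − 2.223×10⁻⁷) = 2.676×10⁵ m²/s².
v = 517.3 m/s.

v ≈ 517 m/s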